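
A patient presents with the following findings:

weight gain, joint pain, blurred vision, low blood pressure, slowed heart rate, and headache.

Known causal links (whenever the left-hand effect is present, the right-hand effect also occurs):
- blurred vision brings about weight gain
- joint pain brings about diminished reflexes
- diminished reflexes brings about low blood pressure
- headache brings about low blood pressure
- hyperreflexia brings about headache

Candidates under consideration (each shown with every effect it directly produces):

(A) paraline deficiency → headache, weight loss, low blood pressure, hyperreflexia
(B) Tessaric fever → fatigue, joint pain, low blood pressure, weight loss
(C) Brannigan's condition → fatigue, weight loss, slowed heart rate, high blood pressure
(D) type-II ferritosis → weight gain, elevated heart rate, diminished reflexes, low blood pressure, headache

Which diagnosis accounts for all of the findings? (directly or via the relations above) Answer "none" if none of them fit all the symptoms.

Checking each candidate against the observations:
(A) paraline deficiency — weight gain ✗; joint pain ✗; blurred vision ✗; low blood pressure ✓; slowed heart rate ✗; headache ✓
(B) Tessaric fever — weight gain ✗; joint pain ✓; blurred vision ✗; low blood pressure ✓; slowed heart rate ✗; headache ✗
(C) Brannigan's condition — weight gain ✗; joint pain ✗; blurred vision ✗; low blood pressure ✗; slowed heart rate ✓; headache ✗
(D) type-II ferritosis — weight gain ✓; joint pain ✗; blurred vision ✗; low blood pressure ✓; slowed heart rate ✗; headache ✓
Every candidate fails on at least one observation.

none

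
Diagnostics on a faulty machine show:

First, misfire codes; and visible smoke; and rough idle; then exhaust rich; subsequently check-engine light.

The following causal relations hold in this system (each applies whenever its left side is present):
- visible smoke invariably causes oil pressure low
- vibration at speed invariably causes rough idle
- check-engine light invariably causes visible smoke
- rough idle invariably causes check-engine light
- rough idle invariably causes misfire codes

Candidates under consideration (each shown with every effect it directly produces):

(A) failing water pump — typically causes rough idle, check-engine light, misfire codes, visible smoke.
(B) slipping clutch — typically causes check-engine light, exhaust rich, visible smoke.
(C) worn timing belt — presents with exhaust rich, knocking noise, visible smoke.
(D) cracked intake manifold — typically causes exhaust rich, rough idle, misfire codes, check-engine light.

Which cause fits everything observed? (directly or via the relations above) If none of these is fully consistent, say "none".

D

Testing each hypothesis:
(A) failing water pump — misfire codes +; visible smoke +; rough idle +; exhaust rich -; check-engine light +
(B) slipping clutch — does not account for misfire codes, rough idle
(C) worn timing belt — does not account for misfire codes, rough idle, check-engine light
(D) cracked intake manifold — misfire codes +; visible smoke + (through check-engine light → visible smoke); rough idle +; exhaust rich +; check-engine light +
(D) is the only candidate with no mismatches.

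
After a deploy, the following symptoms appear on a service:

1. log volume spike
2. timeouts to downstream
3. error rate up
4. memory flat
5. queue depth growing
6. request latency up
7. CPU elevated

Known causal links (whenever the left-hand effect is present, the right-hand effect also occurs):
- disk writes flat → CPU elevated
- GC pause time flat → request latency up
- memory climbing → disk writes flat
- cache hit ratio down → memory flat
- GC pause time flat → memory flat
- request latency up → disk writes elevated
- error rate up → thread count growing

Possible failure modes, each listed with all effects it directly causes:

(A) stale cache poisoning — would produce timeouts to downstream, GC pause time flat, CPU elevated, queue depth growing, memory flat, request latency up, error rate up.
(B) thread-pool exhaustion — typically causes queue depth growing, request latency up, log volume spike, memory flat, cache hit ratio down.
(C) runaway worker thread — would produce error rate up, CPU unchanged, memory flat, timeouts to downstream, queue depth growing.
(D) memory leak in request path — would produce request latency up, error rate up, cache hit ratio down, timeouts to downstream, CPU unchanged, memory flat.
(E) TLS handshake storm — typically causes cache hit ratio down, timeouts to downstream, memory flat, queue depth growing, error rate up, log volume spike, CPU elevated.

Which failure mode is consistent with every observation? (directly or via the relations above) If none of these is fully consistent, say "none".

Checking each candidate against the observations:
(A) stale cache poisoning — log volume spike -; timeouts to downstream +; error rate up +; memory flat +; queue depth growing +; request latency up +; CPU elevated +
(B) thread-pool exhaustion — log volume spike +; timeouts to downstream -; error rate up -; memory flat +; queue depth growing +; request latency up +; CPU elevated -
(C) runaway worker thread — fails on log volume spike, request latency up, CPU elevated (predicts CPU unchanged, not CPU elevated)
(D) memory leak in request path — fails on log volume spike, queue depth growing, CPU elevated (predicts CPU unchanged, not CPU elevated)
(E) TLS handshake storm — log volume spike +; timeouts to downstream +; error rate up +; memory flat +; queue depth growing +; request latency up -; CPU elevated +
None of the listed candidates fits everything.

none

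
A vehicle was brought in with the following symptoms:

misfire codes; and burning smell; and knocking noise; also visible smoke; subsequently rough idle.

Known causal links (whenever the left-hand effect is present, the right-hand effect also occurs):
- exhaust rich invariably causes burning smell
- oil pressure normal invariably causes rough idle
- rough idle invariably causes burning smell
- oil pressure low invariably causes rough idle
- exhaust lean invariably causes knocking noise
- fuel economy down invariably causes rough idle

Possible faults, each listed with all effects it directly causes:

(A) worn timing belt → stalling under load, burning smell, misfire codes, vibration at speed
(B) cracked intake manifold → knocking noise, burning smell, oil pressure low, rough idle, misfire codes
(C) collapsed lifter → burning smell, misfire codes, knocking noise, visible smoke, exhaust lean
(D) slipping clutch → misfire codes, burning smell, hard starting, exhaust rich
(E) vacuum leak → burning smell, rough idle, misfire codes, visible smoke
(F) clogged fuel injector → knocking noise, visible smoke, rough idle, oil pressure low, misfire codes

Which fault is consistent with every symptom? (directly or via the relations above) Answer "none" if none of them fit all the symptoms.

Testing each hypothesis:
(A) worn timing belt — does not account for knocking noise, visible smoke, rough idle
(B) cracked intake manifold — misfire codes ✓; burning smell ✓; knocking noise ✓; visible smoke ✗; rough idle ✓
(C) collapsed lifter — does not account for rough idle
(D) slipping clutch — does not account for knocking noise, visible smoke, rough idle
(E) vacuum leak — misfire codes ✓; burning smell ✓; knocking noise ✗; visible smoke ✓; rough idle ✓
(F) clogged fuel injector — accounts for every observation (burning smell through rough idle → burning smell)
(F) is the only candidate with no mismatches.

F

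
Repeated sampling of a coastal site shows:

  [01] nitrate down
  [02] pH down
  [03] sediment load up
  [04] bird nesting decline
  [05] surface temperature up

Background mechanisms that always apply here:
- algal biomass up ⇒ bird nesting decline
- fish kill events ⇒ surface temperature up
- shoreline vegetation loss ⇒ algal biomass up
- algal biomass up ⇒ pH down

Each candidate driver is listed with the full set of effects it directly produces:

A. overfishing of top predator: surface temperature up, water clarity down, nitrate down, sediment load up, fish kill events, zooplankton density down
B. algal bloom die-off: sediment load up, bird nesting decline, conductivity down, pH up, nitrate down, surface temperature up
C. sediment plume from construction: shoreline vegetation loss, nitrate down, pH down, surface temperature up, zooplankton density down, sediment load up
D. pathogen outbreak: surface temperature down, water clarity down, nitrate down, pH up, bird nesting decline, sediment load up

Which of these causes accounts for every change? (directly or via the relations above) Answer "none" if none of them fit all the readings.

C

Testing each hypothesis:
(A) overfishing of top predator — nitrate down match; pH down miss; sediment load up match; bird nesting decline miss; surface temperature up match
(B) algal bloom die-off — nitrate down match; pH down miss; sediment load up match; bird nesting decline match; surface temperature up match
(C) sediment plume from construction — accounts for every observation (bird nesting decline via shoreline vegetation loss → algal biomass up → bird nesting decline)
(D) pathogen outbreak — fails on pH down, surface temperature up (predicts pH up, not pH down; predicts surface temperature down, not surface temperature up)
(C) is the only candidate with no mismatches.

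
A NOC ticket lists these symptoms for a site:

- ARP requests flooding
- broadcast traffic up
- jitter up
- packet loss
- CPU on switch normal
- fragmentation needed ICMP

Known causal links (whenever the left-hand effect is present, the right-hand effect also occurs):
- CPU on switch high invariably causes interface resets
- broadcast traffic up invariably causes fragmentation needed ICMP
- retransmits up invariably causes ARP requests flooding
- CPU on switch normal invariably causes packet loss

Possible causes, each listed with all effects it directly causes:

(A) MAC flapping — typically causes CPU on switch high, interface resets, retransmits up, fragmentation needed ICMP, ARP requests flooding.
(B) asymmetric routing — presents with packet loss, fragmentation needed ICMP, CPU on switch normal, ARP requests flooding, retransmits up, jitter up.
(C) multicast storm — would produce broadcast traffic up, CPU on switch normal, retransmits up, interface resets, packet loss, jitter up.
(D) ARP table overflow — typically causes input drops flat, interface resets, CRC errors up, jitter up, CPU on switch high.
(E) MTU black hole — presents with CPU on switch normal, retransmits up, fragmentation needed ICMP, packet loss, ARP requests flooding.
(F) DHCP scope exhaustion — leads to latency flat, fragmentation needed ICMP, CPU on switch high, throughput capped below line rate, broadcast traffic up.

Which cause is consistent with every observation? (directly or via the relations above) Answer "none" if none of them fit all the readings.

Checking each candidate against the observations:
(A) MAC flapping — fails on broadcast traffic up, jitter up, packet loss, CPU on switch normal (predicts CPU on switch high, not CPU on switch normal)
(B) asymmetric routing — does not account for broadcast traffic up
(C) multicast storm — ARP requests flooding + (by retransmits up → ARP requests flooding); broadcast traffic up +; jitter up +; packet loss +; CPU on switch normal +; fragmentation needed ICMP + (by broadcast traffic up → fragmentation needed ICMP)
(D) ARP table overflow — ARP requests flooding -; broadcast traffic up -; jitter up +; packet loss -; CPU on switch normal -; fragmentation needed ICMP -
(E) MTU black hole — does not account for broadcast traffic up, jitter up
(F) DHCP scope exhaustion — fails on ARP requests flooding, jitter up, packet loss, CPU on switch normal (predicts CPU on switch high, not CPU on switch normal)
(C) alone accounts for all the evidence.

C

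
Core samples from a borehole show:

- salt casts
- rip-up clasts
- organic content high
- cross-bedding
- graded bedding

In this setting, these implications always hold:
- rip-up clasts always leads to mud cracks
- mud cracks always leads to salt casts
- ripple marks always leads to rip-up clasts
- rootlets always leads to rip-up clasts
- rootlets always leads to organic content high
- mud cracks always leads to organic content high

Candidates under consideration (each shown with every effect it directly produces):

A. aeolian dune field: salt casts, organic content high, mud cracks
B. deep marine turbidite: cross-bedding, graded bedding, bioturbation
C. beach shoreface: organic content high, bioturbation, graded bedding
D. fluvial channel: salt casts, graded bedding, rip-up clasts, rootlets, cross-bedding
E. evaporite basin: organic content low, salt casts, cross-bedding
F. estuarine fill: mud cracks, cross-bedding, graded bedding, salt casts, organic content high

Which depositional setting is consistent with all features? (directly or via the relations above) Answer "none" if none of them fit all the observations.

Checking each candidate against the observations:
(A) aeolian dune field — salt casts ✓; rip-up clasts ✗; organic content high ✓; cross-bedding ✗; graded bedding ✗
(B) deep marine turbidite — does not account for salt casts, rip-up clasts, organic content high
(C) beach shoreface — salt casts ✗; rip-up clasts ✗; organic content high ✓; cross-bedding ✗; graded bedding ✓
(D) fluvial channel — accounts for every observation (organic content high through rootlets → organic content high)
(E) evaporite basin — salt casts ✓; rip-up clasts ✗; organic content high ✗; cross-bedding ✓; graded bedding ✗
(F) estuarine fill — salt casts ✓; rip-up clasts ✗; organic content high ✓; cross-bedding ✓; graded bedding ✓
(D) is the only candidate with no mismatches.

D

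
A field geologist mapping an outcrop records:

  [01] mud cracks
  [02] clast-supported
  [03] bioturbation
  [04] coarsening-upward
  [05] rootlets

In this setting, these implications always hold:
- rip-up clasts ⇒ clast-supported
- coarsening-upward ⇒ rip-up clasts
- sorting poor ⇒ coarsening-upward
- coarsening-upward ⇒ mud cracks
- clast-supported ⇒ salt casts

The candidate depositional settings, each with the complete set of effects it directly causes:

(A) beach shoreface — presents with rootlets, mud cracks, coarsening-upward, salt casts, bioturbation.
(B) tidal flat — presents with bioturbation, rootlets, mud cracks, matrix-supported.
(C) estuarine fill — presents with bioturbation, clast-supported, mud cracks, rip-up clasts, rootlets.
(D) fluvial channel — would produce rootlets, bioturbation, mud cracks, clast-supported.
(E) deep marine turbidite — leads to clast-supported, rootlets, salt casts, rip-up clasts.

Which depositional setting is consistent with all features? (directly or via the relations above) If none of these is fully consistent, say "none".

Testing each hypothesis:
(A) beach shoreface — accounts for every observation (clast-supported through coarsening-upward → rip-up clasts → clast-supported)
(B) tidal flat — fails on clast-supported, coarsening-upward (predicts matrix-supported, not clast-supported)
(C) estuarine fill — mud cracks ✓; clast-supported ✓; bioturbation ✓; coarsening-upward ✗; rootlets ✓
(D) fluvial channel — does not account for coarsening-upward
(E) deep marine turbidite — does not account for mud cracks, bioturbation, coarsening-upward
Only (A) is consistent with every observation.

A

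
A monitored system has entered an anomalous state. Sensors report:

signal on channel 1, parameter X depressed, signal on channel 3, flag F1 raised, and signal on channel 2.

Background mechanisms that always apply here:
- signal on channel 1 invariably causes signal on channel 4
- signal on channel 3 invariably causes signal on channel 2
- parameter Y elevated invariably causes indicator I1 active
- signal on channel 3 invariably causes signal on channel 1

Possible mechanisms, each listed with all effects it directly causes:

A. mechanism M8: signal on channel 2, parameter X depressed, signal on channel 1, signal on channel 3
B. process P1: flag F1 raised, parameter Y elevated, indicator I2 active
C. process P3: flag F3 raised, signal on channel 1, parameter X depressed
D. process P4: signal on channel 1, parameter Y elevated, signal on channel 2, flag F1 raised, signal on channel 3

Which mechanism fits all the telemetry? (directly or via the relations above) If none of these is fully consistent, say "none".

none

Checking each candidate against the observations:
(A) mechanism M8 — does not account for flag F1 raised
(B) process P1 — signal on channel 1 -; parameter X depressed -; signal on channel 3 -; flag F1 raised +; signal on channel 2 -
(C) process P3 — signal on channel 1 +; parameter X depressed +; signal on channel 3 -; flag F1 raised -; signal on channel 2 -
(D) process P4 — does not account for parameter X depressed
Every candidate fails on at least one observation.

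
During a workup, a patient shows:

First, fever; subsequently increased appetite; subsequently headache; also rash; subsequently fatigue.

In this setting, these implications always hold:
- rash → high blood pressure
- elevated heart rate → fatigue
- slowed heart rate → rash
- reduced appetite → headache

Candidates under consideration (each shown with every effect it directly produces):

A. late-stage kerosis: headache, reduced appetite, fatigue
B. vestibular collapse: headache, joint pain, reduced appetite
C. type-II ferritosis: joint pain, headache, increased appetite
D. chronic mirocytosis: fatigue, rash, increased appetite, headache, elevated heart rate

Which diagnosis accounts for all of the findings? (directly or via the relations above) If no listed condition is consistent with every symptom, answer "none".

none

Testing each hypothesis:
(A) late-stage kerosis — fever ✗; increased appetite ✗; headache ✓; rash ✗; fatigue ✓
(B) vestibular collapse — fever ✗; increased appetite ✗; headache ✓; rash ✗; fatigue ✗
(C) type-II ferritosis — fever ✗; increased appetite ✓; headache ✓; rash ✗; fatigue ✗
(D) chronic mirocytosis — does not account for fever
No candidate is consistent with all observations.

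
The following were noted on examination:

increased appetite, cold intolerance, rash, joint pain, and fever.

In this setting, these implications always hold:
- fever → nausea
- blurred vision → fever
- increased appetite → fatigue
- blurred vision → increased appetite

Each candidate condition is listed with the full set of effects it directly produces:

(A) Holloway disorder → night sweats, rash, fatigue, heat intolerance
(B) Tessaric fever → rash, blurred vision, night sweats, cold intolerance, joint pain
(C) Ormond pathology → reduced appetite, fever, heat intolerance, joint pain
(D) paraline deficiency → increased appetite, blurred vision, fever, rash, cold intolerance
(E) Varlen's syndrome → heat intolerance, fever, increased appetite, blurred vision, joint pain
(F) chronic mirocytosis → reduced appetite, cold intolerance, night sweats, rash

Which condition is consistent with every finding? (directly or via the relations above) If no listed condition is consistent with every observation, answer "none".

For each candidate, compare predicted effects to what was observed:
(A) Holloway disorder — fails on increased appetite, cold intolerance, joint pain, fever (predicts heat intolerance, not cold intolerance)
(B) Tessaric fever — accounts for every observation (increased appetite through blurred vision → increased appetite)
(C) Ormond pathology — increased appetite NO; cold intolerance NO; rash NO; joint pain yes; fever yes
(D) paraline deficiency — does not account for joint pain
(E) Varlen's syndrome — fails on cold intolerance, rash (predicts heat intolerance, not cold intolerance)
(F) chronic mirocytosis — fails on increased appetite, joint pain, fever (predicts reduced appetite, not increased appetite)
(B) alone accounts for all the evidence.

B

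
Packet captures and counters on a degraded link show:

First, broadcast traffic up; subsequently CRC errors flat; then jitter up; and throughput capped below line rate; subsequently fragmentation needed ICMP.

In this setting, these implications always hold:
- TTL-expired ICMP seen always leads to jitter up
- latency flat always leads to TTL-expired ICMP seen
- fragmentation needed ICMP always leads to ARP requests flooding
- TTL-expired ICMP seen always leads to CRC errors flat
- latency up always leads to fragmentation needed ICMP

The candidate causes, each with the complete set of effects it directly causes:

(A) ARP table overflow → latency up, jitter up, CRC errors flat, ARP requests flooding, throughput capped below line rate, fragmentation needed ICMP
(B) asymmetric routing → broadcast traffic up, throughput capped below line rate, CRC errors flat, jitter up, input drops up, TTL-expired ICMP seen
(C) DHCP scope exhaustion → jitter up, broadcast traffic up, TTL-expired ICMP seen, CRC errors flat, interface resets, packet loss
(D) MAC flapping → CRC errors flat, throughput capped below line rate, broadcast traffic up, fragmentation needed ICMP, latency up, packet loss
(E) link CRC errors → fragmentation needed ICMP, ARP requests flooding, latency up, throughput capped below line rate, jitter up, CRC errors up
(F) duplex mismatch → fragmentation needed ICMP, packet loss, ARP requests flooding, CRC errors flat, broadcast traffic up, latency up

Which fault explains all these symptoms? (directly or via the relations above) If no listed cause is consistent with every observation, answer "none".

For each candidate, compare predicted effects to what was observed:
(A) ARP table overflow — broadcast traffic up miss; CRC errors flat match; jitter up match; throughput capped below line rate match; fragmentation needed ICMP match
(B) asymmetric routing — does not account for fragmentation needed ICMP
(C) DHCP scope exhaustion — does not account for throughput capped below line rate, fragmentation needed ICMP
(D) MAC flapping — broadcast traffic up match; CRC errors flat match; jitter up miss; throughput capped below line rate match; fragmentation needed ICMP match
(E) link CRC errors — fails on broadcast traffic up, CRC errors flat (predicts CRC errors up, not CRC errors flat)
(F) duplex mismatch — broadcast traffic up match; CRC errors flat match; jitter up miss; throughput capped below line rate miss; fragmentation needed ICMP match
Every candidate fails on at least one observation.

none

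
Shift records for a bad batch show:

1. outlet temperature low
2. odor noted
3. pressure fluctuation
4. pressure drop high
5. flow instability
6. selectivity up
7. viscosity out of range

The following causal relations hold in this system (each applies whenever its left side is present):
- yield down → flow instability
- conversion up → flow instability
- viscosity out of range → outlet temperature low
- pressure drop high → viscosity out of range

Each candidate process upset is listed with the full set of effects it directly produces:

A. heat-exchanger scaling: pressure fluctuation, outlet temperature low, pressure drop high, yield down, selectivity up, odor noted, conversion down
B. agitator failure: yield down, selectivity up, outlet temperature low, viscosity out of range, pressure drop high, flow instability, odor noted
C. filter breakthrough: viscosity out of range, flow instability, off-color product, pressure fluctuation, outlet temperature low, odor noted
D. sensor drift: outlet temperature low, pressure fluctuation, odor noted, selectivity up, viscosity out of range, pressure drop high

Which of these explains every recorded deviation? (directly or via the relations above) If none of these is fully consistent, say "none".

Testing each hypothesis:
(A) heat-exchanger scaling — accounts for every observation (flow instability by yield down → flow instability)
(B) agitator failure — does not account for pressure fluctuation
(C) filter breakthrough — does not account for pressure drop high, selectivity up
(D) sensor drift — does not account for flow instability
(A) alone accounts for all the evidence.

A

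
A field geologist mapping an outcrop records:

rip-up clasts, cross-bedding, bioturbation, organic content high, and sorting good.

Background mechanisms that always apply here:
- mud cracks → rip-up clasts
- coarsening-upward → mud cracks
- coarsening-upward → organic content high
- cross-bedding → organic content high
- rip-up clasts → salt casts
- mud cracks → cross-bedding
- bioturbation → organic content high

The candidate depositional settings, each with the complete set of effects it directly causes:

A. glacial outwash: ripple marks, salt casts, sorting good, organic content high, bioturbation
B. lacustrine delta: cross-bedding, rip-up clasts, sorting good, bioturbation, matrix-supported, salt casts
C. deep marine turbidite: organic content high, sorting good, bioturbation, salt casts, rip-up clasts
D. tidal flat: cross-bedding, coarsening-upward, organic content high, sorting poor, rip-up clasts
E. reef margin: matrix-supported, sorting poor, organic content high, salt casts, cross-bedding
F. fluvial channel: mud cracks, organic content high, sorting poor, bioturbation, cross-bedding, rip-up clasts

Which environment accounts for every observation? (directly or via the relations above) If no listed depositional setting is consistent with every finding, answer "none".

B

For each candidate, compare predicted effects to what was observed:
(A) glacial outwash — rip-up clasts -; cross-bedding -; bioturbation +; organic content high +; sorting good +
(B) lacustrine delta — accounts for every observation (organic content high through cross-bedding → organic content high)
(C) deep marine turbidite — rip-up clasts +; cross-bedding -; bioturbation +; organic content high +; sorting good +
(D) tidal flat — rip-up clasts +; cross-bedding +; bioturbation -; organic content high +; sorting good -
(E) reef margin — fails on rip-up clasts, bioturbation, sorting good (predicts sorting poor, not sorting good)
(F) fluvial channel — rip-up clasts +; cross-bedding +; bioturbation +; organic content high +; sorting good -
(B) is the only candidate with no mismatches.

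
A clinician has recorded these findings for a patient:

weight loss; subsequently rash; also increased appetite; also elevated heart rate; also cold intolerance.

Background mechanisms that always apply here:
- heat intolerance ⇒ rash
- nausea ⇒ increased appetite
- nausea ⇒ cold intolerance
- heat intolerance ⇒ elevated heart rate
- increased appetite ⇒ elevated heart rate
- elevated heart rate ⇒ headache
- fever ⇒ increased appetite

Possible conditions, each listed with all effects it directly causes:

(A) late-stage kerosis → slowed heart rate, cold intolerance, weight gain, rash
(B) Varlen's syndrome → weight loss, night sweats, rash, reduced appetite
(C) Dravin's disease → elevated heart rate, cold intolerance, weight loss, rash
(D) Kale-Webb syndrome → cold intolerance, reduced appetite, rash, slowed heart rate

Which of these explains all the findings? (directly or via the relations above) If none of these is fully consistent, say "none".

Testing each hypothesis:
(A) late-stage kerosis — fails on weight loss, increased appetite, elevated heart rate (predicts weight gain, not weight loss; predicts slowed heart rate, not elevated heart rate)
(B) Varlen's syndrome — weight loss ✓; rash ✓; increased appetite ✗; elevated heart rate ✗; cold intolerance ✗
(C) Dravin's disease — weight loss ✓; rash ✓; increased appetite ✗; elevated heart rate ✓; cold intolerance ✓
(D) Kale-Webb syndrome — fails on weight loss, increased appetite, elevated heart rate (predicts reduced appetite, not increased appetite; predicts slowed heart rate, not elevated heart rate)
None of the listed candidates fits everything.

none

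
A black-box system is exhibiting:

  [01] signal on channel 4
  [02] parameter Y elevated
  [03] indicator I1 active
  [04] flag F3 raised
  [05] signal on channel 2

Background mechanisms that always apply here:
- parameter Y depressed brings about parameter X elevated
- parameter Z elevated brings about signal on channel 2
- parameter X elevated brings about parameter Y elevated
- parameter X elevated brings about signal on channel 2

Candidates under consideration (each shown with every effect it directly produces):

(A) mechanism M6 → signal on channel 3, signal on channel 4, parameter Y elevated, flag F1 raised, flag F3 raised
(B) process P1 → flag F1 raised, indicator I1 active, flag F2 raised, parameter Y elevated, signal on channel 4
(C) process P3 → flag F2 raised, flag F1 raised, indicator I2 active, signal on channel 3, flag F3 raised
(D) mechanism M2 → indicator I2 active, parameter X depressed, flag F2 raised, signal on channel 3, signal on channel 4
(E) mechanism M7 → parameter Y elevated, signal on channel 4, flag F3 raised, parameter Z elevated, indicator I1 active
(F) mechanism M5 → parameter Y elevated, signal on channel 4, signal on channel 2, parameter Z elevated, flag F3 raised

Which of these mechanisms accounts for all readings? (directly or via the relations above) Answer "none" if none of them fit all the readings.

E

Per-candidate check:
(A) mechanism M6 — does not account for indicator I1 active, signal on channel 2
(B) process P1 — signal on channel 4 match; parameter Y elevated match; indicator I1 active match; flag F3 raised miss; signal on channel 2 miss
(C) process P3 — does not account for signal on channel 4, parameter Y elevated, indicator I1 active, signal on channel 2
(D) mechanism M2 — signal on channel 4 match; parameter Y elevated miss; indicator I1 active miss; flag F3 raised miss; signal on channel 2 miss
(E) mechanism M7 — accounts for every observation (signal on channel 2 through parameter Z elevated → signal on channel 2)
(F) mechanism M5 — does not account for indicator I1 active
Only (E) is consistent with every observation.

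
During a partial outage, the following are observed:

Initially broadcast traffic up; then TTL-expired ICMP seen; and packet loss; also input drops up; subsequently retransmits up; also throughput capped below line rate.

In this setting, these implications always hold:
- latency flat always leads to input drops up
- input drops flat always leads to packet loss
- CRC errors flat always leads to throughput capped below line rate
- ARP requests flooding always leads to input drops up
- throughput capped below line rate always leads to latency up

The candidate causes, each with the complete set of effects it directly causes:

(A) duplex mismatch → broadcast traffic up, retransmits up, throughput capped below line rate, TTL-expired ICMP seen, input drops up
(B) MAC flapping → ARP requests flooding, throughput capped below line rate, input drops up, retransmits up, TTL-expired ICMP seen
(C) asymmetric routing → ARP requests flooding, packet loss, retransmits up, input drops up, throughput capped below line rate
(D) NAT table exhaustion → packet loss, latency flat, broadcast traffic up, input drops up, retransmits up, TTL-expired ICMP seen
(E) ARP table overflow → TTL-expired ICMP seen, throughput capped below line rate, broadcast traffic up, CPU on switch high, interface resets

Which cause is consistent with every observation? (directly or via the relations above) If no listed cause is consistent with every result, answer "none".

Checking each candidate against the observations:
(A) duplex mismatch — broadcast traffic up ✓; TTL-expired ICMP seen ✓; packet loss ✗; input drops up ✓; retransmits up ✓; throughput capped below line rate ✓
(B) MAC flapping — broadcast traffic up ✗; TTL-expired ICMP seen ✓; packet loss ✗; input drops up ✓; retransmits up ✓; throughput capped below line rate ✓
(C) asymmetric routing — does not account for broadcast traffic up, TTL-expired ICMP seen
(D) NAT table exhaustion — does not account for throughput capped below line rate
(E) ARP table overflow — does not account for packet loss, input drops up, retransmits up
No candidate is consistent with all observations.

none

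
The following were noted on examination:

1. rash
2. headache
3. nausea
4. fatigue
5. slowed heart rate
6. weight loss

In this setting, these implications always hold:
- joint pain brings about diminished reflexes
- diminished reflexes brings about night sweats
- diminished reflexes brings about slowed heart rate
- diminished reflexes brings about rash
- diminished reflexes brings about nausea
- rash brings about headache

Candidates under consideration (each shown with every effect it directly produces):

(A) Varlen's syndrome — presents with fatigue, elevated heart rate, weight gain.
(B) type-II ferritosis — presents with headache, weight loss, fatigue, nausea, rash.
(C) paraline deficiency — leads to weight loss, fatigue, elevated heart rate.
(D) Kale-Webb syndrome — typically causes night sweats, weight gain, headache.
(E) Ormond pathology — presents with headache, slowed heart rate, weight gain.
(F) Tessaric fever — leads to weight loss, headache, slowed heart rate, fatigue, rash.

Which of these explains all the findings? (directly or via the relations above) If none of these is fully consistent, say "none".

none

For each candidate, compare predicted effects to what was observed:
(A) Varlen's syndrome — rash NO; headache NO; nausea NO; fatigue yes; slowed heart rate NO; weight loss NO
(B) type-II ferritosis — does not account for slowed heart rate
(C) paraline deficiency — rash NO; headache NO; nausea NO; fatigue yes; slowed heart rate NO; weight loss yes
(D) Kale-Webb syndrome — fails on rash, nausea, fatigue, slowed heart rate, weight loss (predicts weight gain, not weight loss)
(E) Ormond pathology — rash NO; headache yes; nausea NO; fatigue NO; slowed heart rate yes; weight loss NO
(F) Tessaric fever — rash yes; headache yes; nausea NO; fatigue yes; slowed heart rate yes; weight loss yes
No candidate is consistent with all observations.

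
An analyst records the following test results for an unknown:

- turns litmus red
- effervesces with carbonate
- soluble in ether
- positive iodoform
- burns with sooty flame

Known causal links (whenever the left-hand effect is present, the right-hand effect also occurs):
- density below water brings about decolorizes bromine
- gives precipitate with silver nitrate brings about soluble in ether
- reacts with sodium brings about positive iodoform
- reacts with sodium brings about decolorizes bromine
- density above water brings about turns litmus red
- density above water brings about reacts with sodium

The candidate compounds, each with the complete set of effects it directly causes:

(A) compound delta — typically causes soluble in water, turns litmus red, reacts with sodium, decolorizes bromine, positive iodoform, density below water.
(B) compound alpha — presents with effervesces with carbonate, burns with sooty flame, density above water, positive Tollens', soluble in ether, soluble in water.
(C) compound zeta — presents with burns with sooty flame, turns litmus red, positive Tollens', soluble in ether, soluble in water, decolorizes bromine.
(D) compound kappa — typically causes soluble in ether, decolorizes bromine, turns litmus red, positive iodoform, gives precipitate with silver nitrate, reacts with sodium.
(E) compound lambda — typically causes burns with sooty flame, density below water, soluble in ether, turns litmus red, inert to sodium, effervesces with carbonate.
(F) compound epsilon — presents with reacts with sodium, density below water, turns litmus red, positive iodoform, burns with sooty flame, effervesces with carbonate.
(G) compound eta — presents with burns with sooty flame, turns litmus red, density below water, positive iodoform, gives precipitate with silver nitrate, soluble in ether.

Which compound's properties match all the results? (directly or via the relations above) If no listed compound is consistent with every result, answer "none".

B

Checking each candidate against the observations:
(A) compound delta — turns litmus red yes; effervesces with carbonate NO; soluble in ether NO; positive iodoform yes; burns with sooty flame NO
(B) compound alpha — accounts for every observation (turns litmus red by density above water → turns litmus red)
(C) compound zeta — does not account for effervesces with carbonate, positive iodoform
(D) compound kappa — does not account for effervesces with carbonate, burns with sooty flame
(E) compound lambda — does not account for positive iodoform
(F) compound epsilon — turns litmus red yes; effervesces with carbonate yes; soluble in ether NO; positive iodoform yes; burns with sooty flame yes
(G) compound eta — does not account for effervesces with carbonate
(B) is the only candidate with no mismatches.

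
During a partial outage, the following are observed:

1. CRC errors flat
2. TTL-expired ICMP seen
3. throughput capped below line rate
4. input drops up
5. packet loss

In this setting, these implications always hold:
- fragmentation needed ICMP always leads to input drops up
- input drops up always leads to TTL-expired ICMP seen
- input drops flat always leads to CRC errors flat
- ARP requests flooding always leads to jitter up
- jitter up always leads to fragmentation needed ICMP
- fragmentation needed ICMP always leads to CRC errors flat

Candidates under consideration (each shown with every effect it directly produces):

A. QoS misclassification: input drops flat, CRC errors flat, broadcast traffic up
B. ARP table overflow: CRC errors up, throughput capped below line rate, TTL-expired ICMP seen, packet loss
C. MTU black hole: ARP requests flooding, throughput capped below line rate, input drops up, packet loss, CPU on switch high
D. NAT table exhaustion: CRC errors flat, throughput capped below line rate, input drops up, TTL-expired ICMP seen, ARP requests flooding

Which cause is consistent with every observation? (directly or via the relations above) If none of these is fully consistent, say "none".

Per-candidate check:
(A) QoS misclassification — CRC errors flat ✓; TTL-expired ICMP seen ✗; throughput capped below line rate ✗; input drops up ✗; packet loss ✗
(B) ARP table overflow — CRC errors flat ✗; TTL-expired ICMP seen ✓; throughput capped below line rate ✓; input drops up ✗; packet loss ✓
(C) MTU black hole — accounts for every observation (CRC errors flat via ARP requests flooding → jitter up → fragmentation needed ICMP → CRC errors flat)
(D) NAT table exhaustion — does not account for packet loss
(C) alone accounts for all the evidence.

C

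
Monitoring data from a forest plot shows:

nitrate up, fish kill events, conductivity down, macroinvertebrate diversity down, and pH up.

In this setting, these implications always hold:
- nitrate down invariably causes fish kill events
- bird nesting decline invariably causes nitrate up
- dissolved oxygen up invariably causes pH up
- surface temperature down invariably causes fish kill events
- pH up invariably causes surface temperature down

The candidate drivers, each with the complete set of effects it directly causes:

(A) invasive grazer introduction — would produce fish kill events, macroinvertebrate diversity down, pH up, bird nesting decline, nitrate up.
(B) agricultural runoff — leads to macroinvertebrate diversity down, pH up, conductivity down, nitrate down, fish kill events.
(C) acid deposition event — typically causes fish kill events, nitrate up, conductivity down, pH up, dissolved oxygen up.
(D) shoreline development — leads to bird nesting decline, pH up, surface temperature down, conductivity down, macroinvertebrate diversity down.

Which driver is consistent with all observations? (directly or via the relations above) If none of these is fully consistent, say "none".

Checking each candidate against the observations:
(A) invasive grazer introduction — nitrate up match; fish kill events match; conductivity down miss; macroinvertebrate diversity down match; pH up match
(B) agricultural runoff — fails on nitrate up (predicts nitrate down, not nitrate up)
(C) acid deposition event — nitrate up match; fish kill events match; conductivity down match; macroinvertebrate diversity down miss; pH up match
(D) shoreline development — nitrate up match (by bird nesting decline → nitrate up); fish kill events match (by surface temperature down → fish kill events); conductivity down match; macroinvertebrate diversity down match; pH up match
Only (D) is consistent with every observation.

D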